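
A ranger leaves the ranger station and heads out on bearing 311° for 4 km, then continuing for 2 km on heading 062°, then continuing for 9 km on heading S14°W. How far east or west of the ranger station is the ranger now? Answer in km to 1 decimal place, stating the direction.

Leg 1 (311°, 4 km): east 4 sin 311° = -3.02, north 4 cos 311° = 2.62
Leg 2 (062°, 2 km): east 2 sin 62° = 1.77, north 2 cos 62° = 0.94
Leg 3 (S14°W, 9 km): east 9 sin 194° = -2.18, north 9 cos 194° = -8.73
Net east component: -3.43 km.

3.4 km west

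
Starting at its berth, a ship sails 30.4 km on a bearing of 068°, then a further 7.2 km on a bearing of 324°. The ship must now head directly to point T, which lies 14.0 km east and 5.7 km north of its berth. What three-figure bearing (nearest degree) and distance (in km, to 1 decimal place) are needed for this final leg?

Leg 1 (068°, 30.4 km): east 30.4 sin 68° = 28.19, north 30.4 cos 68° = 11.39
Leg 2 (324°, 7.2 km): east 7.2 sin 324° = -4.23, north 7.2 cos 324° = 5.82
Current position: (23.95, 17.21). Target: (14.0, 5.7). Remaining: Δeast = -9.95, Δnorth = -11.51.
Bearing = atan2(-9.95, -11.51) mod 360° = 220.85°; distance = √((-9.95)² + (-11.51)²) = 15.220 km.

221°, 15.2 km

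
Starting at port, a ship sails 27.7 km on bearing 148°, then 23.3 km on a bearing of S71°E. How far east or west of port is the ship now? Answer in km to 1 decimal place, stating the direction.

Leg 1 (148°, 27.7 km): east 27.7 sin 148° = 14.68, north 27.7 cos 148° = -23.49
Leg 2 (S71°E, 23.3 km): east 23.3 sin 109° = 22.03, north 23.3 cos 109° = -7.59
Net east component: 36.71 km.

36.7 km east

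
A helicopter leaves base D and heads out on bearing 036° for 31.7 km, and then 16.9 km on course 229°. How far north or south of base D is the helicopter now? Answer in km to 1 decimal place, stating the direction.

14.6 km north

Leg 1 (036°, 31.7 km): east 31.7 sin 36° = 18.63, north 31.7 cos 36° = 25.65
Leg 2 (229°, 16.9 km): east 16.9 sin 229° = -12.75, north 16.9 cos 229° = -11.09
Net north component: 14.56 km.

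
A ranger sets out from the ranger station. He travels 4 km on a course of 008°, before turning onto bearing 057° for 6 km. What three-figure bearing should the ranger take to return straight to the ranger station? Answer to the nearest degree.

218°

Leg 1 (008°, 4 km): east 4 sin 8° = 0.56, north 4 cos 8° = 3.96
Leg 2 (057°, 6 km): east 6 sin 57° = 5.03, north 6 cos 57° = 3.27
Net displacement: 5.59 east, 7.23 north. Direction back to start is (-5.59, -7.23): bearing = atan2(-5.59, -7.23) mod 360° = 217.71° ≈ 218°.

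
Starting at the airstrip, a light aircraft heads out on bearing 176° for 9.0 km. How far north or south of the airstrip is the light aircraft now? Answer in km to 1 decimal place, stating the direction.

Leg 1 (176°, 9.0 km): east 9.0 sin 176° = 0.63, north 9.0 cos 176° = -8.98
Net north component: -8.98 km.

9.0 km south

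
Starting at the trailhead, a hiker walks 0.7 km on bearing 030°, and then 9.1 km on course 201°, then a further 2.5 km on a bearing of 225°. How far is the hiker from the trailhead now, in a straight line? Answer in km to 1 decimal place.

10.7 km

Leg 1 (030°, 0.7 km): east 0.7 sin 30° = 0.35, north 0.7 cos 30° = 0.61
Leg 2 (201°, 9.1 km): east 9.1 sin 201° = -3.26, north 9.1 cos 201° = -8.50
Leg 3 (225°, 2.5 km): east 2.5 sin 225° = -1.77, north 2.5 cos 225° = -1.77
Net: -4.68 east, -9.66 north. Distance = √((-4.68)² + (-9.66)²) = 10.731 km.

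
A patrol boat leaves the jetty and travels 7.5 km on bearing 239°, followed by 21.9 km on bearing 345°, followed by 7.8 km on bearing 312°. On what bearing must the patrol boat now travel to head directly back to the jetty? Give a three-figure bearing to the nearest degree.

142°

Leg 1 (239°, 7.5 km): east 7.5 sin 239° = -6.43, north 7.5 cos 239° = -3.86
Leg 2 (345°, 21.9 km): east 21.9 sin 345° = -5.67, north 21.9 cos 345° = 21.15
Leg 3 (312°, 7.8 km): east 7.8 sin 312° = -5.80, north 7.8 cos 312° = 5.22
Net displacement: -17.89 east, 22.51 north. Direction back to start is (17.89, -22.51): bearing = atan2(17.89, -22.51) mod 360° = 141.52° ≈ 142°.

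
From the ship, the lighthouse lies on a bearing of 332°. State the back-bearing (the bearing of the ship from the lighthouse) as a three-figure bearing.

Back-bearing = 332° − 180° = 152°.

152°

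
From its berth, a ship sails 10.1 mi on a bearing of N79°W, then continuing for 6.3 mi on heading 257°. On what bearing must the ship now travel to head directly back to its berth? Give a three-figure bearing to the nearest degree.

Leg 1 (N79°W, 10.1 mi): east 10.1 sin 281° = -9.91, north 10.1 cos 281° = 1.93
Leg 2 (257°, 6.3 mi): east 6.3 sin 257° = -6.14, north 6.3 cos 257° = -1.42
Net displacement: -16.05 east, 0.51 north. Direction back to start is (16.05, -0.51): bearing = atan2(16.05, -0.51) mod 360° = 91.82° ≈ 092°.

092°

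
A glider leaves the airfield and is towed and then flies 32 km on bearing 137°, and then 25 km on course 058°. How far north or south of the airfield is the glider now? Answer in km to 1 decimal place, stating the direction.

10.2 km south

Leg 1 (137°, 32 km): east 32 sin 137° = 21.82, north 32 cos 137° = -23.40
Leg 2 (058°, 25 km): east 25 sin 58° = 21.20, north 25 cos 58° = 13.25
Net north component: -10.16 km.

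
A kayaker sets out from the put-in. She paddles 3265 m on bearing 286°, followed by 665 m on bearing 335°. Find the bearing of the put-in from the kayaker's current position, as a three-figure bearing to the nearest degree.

Leg 1 (286°, 3265 m): east 3265 sin 286° = -3138.52, north 3265 cos 286° = 899.96
Leg 2 (335°, 665 m): east 665 sin 335° = -281.04, north 665 cos 335° = 602.69
Net displacement: -3419.56 east, 1502.65 north. Direction back to start is (3419.56, -1502.65): bearing = atan2(3419.56, -1502.65) mod 360° = 113.72° ≈ 114°.

114°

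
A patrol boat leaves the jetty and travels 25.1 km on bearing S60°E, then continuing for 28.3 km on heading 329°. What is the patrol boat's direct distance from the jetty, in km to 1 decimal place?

Leg 1 (S60°E, 25.1 km): east 25.1 sin 120° = 21.74, north 25.1 cos 120° = -12.55
Leg 2 (329°, 28.3 km): east 28.3 sin 329° = -14.58, north 28.3 cos 329° = 24.26
Net: 7.16 east, 11.71 north. Distance = √((7.16)² + (11.71)²) = 13.725 km.

13.7 km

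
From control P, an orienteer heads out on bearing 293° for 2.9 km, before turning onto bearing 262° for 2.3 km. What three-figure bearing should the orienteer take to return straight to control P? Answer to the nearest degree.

Leg 1 (293°, 2.9 km): east 2.9 sin 293° = -2.67, north 2.9 cos 293° = 1.13
Leg 2 (262°, 2.3 km): east 2.3 sin 262° = -2.28, north 2.3 cos 262° = -0.32
Net displacement: -4.95 east, 0.81 north. Direction back to start is (4.95, -0.81): bearing = atan2(4.95, -0.81) mod 360° = 99.33° ≈ 099°.

099°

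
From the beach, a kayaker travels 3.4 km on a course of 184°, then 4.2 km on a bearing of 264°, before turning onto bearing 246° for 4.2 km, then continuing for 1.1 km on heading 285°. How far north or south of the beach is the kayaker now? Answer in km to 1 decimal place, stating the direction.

5.3 km south

Leg 1 (184°, 3.4 km): east 3.4 sin 184° = -0.24, north 3.4 cos 184° = -3.39
Leg 2 (264°, 4.2 km): east 4.2 sin 264° = -4.18, north 4.2 cos 264° = -0.44
Leg 3 (246°, 4.2 km): east 4.2 sin 246° = -3.84, north 4.2 cos 246° = -1.71
Leg 4 (285°, 1.1 km): east 1.1 sin 285° = -1.06, north 1.1 cos 285° = 0.28
Net north component: -5.25 km.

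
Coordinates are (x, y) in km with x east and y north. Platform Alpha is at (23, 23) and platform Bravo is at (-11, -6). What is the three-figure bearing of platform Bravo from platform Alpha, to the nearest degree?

230°

Δeast = -11 − 23 = -34.00; Δnorth = -6 − 23 = -29.00.
Bearing = atan2(Δeast, Δnorth) mod 360° = 229.54° ≈ 230°.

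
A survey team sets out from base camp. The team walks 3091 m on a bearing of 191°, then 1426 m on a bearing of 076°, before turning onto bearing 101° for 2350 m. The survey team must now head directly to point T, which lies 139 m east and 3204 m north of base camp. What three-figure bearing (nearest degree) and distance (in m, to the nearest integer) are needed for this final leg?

335°, 6999 m

Leg 1 (191°, 3091 m): east 3091 sin 191° = -589.79, north 3091 cos 191° = -3034.21
Leg 2 (076°, 1426 m): east 1426 sin 76° = 1383.64, north 1426 cos 76° = 344.98
Leg 3 (101°, 2350 m): east 2350 sin 101° = 2306.82, north 2350 cos 101° = -448.40
Current position: (3100.67, -3137.63). Target: (139, 3204). Remaining: Δeast = -2961.67, Δnorth = 6341.63.
Bearing = atan2(-2961.67, 6341.63) mod 360° = 334.97°; distance = √((-2961.67)² + (6341.63)²) = 6999.128 m.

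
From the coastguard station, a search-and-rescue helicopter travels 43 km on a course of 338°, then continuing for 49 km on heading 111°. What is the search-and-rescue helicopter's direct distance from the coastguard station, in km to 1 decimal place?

37.1 km

Leg 1 (338°, 43 km): east 43 sin 338° = -16.11, north 43 cos 338° = 39.87
Leg 2 (111°, 49 km): east 49 sin 111° = 45.75, north 49 cos 111° = -17.56
Net: 29.64 east, 22.31 north. Distance = √((29.64)² + (22.31)²) = 37.095 km.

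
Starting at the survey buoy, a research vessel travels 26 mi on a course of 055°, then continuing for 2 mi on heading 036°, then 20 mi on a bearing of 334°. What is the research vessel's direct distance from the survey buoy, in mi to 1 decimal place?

37.1 mi

Leg 1 (055°, 26 mi): east 26 sin 55° = 21.30, north 26 cos 55° = 14.91
Leg 2 (036°, 2 mi): east 2 sin 36° = 1.18, north 2 cos 36° = 1.62
Leg 3 (334°, 20 mi): east 20 sin 334° = -8.77, north 20 cos 334° = 17.98
Net: 13.71 east, 34.51 north. Distance = √((13.71)² + (34.51)²) = 37.129 mi.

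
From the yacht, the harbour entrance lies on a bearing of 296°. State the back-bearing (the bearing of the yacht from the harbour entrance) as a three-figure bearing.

116°

Back-bearing = 296° − 180° = 116°.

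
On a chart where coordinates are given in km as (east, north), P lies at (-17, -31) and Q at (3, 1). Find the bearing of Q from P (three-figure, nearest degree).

Δeast = 3 − -17 = 20.00; Δnorth = 1 − -31 = 32.00.
Bearing = atan2(Δeast, Δnorth) mod 360° = 32.01° ≈ 032°.

032°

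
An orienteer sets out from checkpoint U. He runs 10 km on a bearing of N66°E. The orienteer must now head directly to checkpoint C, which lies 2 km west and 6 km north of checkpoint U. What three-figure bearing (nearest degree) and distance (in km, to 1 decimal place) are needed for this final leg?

280°, 11.3 km

Leg 1 (N66°E, 10 km): east 10 sin 66° = 9.14, north 10 cos 66° = 4.07
Current position: (9.14, 4.07). Target: (-2, 6). Remaining: Δeast = -11.14, Δnorth = 1.93.
Bearing = atan2(-11.14, 1.93) mod 360° = 279.85°; distance = √((-11.14)² + (1.93)²) = 11.302 km.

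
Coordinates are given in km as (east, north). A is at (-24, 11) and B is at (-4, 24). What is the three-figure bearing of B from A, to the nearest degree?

057°

Δeast = -4 − -24 = 20.00; Δnorth = 24 − 11 = 13.00.
Bearing = atan2(Δeast, Δnorth) mod 360° = 56.98° ≈ 057°.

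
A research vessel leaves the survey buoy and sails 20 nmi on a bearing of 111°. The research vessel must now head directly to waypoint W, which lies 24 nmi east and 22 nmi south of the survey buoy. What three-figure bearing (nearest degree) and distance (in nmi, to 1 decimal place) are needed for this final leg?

160°, 15.8 nmi

Leg 1 (111°, 20 nmi): east 20 sin 111° = 18.67, north 20 cos 111° = -7.17
Current position: (18.67, -7.17). Target: (24, -22). Remaining: Δeast = 5.33, Δnorth = -14.83.
Bearing = atan2(5.33, -14.83) mod 360° = 160.24°; distance = √((5.33)² + (-14.83)²) = 15.761 nmi.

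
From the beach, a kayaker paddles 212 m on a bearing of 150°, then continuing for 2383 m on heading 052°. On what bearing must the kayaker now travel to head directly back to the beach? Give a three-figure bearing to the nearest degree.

237°

Leg 1 (150°, 212 m): east 212 sin 150° = 106.00, north 212 cos 150° = -183.60
Leg 2 (052°, 2383 m): east 2383 sin 52° = 1877.83, north 2383 cos 52° = 1467.12
Net displacement: 1983.83 east, 1283.52 north. Direction back to start is (-1983.83, -1283.52): bearing = atan2(-1983.83, -1283.52) mod 360° = 237.10° ≈ 237°.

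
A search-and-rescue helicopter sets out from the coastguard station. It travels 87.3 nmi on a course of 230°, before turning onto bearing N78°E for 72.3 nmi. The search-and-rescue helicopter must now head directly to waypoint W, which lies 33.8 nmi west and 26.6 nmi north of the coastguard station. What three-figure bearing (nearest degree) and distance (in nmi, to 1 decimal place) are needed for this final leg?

Leg 1 (230°, 87.3 nmi): east 87.3 sin 230° = -66.88, north 87.3 cos 230° = -56.12
Leg 2 (N78°E, 72.3 nmi): east 72.3 sin 78° = 70.72, north 72.3 cos 78° = 15.03
Current position: (3.84, -41.08). Target: (-33.8, 26.6). Remaining: Δeast = -37.64, Δnorth = 67.68.
Bearing = atan2(-37.64, 67.68) mod 360° = 330.92°; distance = √((-37.64)² + (67.68)²) = 77.448 nmi.

331°, 77.4 nmi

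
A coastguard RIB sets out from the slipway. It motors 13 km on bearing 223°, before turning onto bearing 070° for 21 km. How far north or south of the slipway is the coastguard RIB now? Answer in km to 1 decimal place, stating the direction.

2.3 km south

Leg 1 (223°, 13 km): east 13 sin 223° = -8.87, north 13 cos 223° = -9.51
Leg 2 (070°, 21 km): east 21 sin 70° = 19.73, north 21 cos 70° = 7.18
Net north component: -2.33 km.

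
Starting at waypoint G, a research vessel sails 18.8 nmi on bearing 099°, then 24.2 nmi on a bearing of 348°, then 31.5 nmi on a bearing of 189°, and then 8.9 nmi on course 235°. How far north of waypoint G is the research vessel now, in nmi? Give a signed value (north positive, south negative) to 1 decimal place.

Leg 1 (099°, 18.8 nmi): east 18.8 sin 99° = 18.57, north 18.8 cos 99° = -2.94
Leg 2 (348°, 24.2 nmi): east 24.2 sin 348° = -5.03, north 24.2 cos 348° = 23.67
Leg 3 (189°, 31.5 nmi): east 31.5 sin 189° = -4.93, north 31.5 cos 189° = -31.11
Leg 4 (235°, 8.9 nmi): east 8.9 sin 235° = -7.29, north 8.9 cos 235° = -5.10
Net north component: -15.49 nmi.

-15.5 nmi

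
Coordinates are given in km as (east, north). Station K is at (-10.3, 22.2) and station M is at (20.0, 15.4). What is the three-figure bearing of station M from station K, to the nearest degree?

103°

Δeast = 20.0 − -10.3 = 30.30; Δnorth = 15.4 − 22.2 = -6.80.
Bearing = atan2(Δeast, Δnorth) mod 360° = 102.65° ≈ 103°.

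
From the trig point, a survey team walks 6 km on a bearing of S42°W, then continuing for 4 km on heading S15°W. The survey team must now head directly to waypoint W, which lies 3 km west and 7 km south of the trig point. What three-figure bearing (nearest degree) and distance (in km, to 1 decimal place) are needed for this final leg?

Leg 1 (S42°W, 6 km): east 6 sin 222° = -4.01, north 6 cos 222° = -4.46
Leg 2 (S15°W, 4 km): east 4 sin 195° = -1.04, north 4 cos 195° = -3.86
Current position: (-5.05, -8.32). Target: (-3, -7). Remaining: Δeast = 2.05, Δnorth = 1.32.
Bearing = atan2(2.05, 1.32) mod 360° = 57.17°; distance = √((2.05)² + (1.32)²) = 2.440 km.

057°, 2.4 km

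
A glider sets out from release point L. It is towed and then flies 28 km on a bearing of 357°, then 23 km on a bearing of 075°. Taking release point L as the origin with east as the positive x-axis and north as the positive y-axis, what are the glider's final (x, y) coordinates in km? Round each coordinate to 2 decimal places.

(20.75, 33.91)

Leg 1 (357°, 28 km): east 28 sin 357° = -1.47, north 28 cos 357° = 27.96
Leg 2 (075°, 23 km): east 23 sin 75° = 22.22, north 23 cos 75° = 5.95
Summing: 20.75 km east, 33.91 km north → (20.75, 33.91).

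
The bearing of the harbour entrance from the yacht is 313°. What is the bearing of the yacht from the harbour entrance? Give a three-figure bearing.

Back-bearing = 313° − 180° = 133°.

133°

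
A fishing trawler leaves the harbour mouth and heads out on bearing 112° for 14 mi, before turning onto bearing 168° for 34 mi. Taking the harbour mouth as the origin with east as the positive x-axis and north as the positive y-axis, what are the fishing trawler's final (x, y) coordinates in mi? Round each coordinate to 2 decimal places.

(20.05, -38.50)

Leg 1 (112°, 14 mi): east 14 sin 112° = 12.98, north 14 cos 112° = -5.24
Leg 2 (168°, 34 mi): east 34 sin 168° = 7.07, north 34 cos 168° = -33.26
Summing: 20.05 mi east, -38.50 mi north → (20.05, -38.50).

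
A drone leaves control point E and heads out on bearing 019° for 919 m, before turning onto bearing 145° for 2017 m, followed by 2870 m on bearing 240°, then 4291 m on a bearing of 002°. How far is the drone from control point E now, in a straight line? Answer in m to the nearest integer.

Leg 1 (019°, 919 m): east 919 sin 19° = 299.20, north 919 cos 19° = 868.93
Leg 2 (145°, 2017 m): east 2017 sin 145° = 1156.90, north 2017 cos 145° = -1652.23
Leg 3 (240°, 2870 m): east 2870 sin 240° = -2485.49, north 2870 cos 240° = -1435.00
Leg 4 (002°, 4291 m): east 4291 sin 2° = 149.75, north 4291 cos 2° = 4288.39
Net: -879.64 east, 2070.09 north. Distance = √((-879.64)² + (2070.09)²) = 2249.228 m.

2249 m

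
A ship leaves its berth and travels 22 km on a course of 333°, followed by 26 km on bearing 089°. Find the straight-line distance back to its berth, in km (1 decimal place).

Leg 1 (333°, 22 km): east 22 sin 333° = -9.99, north 22 cos 333° = 19.60
Leg 2 (089°, 26 km): east 26 sin 89° = 26.00, north 26 cos 89° = 0.45
Net: 16.01 east, 20.06 north. Distance = √((16.01)² + (20.06)²) = 25.661 km.

25.7 km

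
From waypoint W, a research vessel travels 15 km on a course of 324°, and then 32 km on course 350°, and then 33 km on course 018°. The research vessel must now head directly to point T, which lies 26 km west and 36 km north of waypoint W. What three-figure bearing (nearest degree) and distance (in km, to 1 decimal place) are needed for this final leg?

Leg 1 (324°, 15 km): east 15 sin 324° = -8.82, north 15 cos 324° = 12.14
Leg 2 (350°, 32 km): east 32 sin 350° = -5.56, north 32 cos 350° = 31.51
Leg 3 (018°, 33 km): east 33 sin 18° = 10.20, north 33 cos 18° = 31.38
Current position: (-4.18, 75.03). Target: (-26, 36). Remaining: Δeast = -21.82, Δnorth = -39.03.
Bearing = atan2(-21.82, -39.03) mod 360° = 209.21°; distance = √((-21.82)² + (-39.03)²) = 44.721 km.

209°, 44.7 km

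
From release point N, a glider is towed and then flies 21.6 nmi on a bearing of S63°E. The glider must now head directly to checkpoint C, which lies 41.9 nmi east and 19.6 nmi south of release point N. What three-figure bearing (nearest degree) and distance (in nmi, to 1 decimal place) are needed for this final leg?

113°, 24.7 nmi

Leg 1 (S63°E, 21.6 nmi): east 21.6 sin 117° = 19.25, north 21.6 cos 117° = -9.81
Current position: (19.25, -9.81). Target: (41.9, -19.6). Remaining: Δeast = 22.65, Δnorth = -9.79.
Bearing = atan2(22.65, -9.79) mod 360° = 113.38°; distance = √((22.65)² + (-9.79)²) = 24.681 nmi.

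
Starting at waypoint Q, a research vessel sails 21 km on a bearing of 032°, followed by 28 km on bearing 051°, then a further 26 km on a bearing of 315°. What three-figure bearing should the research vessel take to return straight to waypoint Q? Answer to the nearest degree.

195°

Leg 1 (032°, 21 km): east 21 sin 32° = 11.13, north 21 cos 32° = 17.81
Leg 2 (051°, 28 km): east 28 sin 51° = 21.76, north 28 cos 51° = 17.62
Leg 3 (315°, 26 km): east 26 sin 315° = -18.38, north 26 cos 315° = 18.38
Net displacement: 14.50 east, 53.81 north. Direction back to start is (-14.50, -53.81): bearing = atan2(-14.50, -53.81) mod 360° = 195.08° ≈ 195°.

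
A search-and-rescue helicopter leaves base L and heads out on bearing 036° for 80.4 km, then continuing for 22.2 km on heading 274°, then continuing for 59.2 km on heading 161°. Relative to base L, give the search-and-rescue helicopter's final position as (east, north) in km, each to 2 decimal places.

Leg 1 (036°, 80.4 km): east 80.4 sin 36° = 47.26, north 80.4 cos 36° = 65.04
Leg 2 (274°, 22.2 km): east 22.2 sin 274° = -22.15, north 22.2 cos 274° = 1.55
Leg 3 (161°, 59.2 km): east 59.2 sin 161° = 19.27, north 59.2 cos 161° = -55.97
Summing: 44.39 km east, 10.62 km north → (44.39, 10.62).

(44.39, 10.62)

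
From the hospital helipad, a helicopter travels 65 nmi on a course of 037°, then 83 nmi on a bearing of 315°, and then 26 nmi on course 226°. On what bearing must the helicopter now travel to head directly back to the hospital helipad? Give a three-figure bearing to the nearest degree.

158°

Leg 1 (037°, 65 nmi): east 65 sin 37° = 39.12, north 65 cos 37° = 51.91
Leg 2 (315°, 83 nmi): east 83 sin 315° = -58.69, north 83 cos 315° = 58.69
Leg 3 (226°, 26 nmi): east 26 sin 226° = -18.70, north 26 cos 226° = -18.06
Net displacement: -38.27 east, 92.54 north. Direction back to start is (38.27, -92.54): bearing = atan2(38.27, -92.54) mod 360° = 157.53° ≈ 158°.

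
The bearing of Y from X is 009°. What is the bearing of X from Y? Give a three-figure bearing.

Back-bearing = 009° + 180° = 189°.

189°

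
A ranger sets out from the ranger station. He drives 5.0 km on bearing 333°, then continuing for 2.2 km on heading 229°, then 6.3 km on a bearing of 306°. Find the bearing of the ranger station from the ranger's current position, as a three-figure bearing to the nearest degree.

Leg 1 (333°, 5.0 km): east 5.0 sin 333° = -2.27, north 5.0 cos 333° = 4.46
Leg 2 (229°, 2.2 km): east 2.2 sin 229° = -1.66, north 2.2 cos 229° = -1.44
Leg 3 (306°, 6.3 km): east 6.3 sin 306° = -5.10, north 6.3 cos 306° = 3.70
Net displacement: -9.03 east, 6.71 north. Direction back to start is (9.03, -6.71): bearing = atan2(9.03, -6.71) mod 360° = 126.64° ≈ 127°.

127°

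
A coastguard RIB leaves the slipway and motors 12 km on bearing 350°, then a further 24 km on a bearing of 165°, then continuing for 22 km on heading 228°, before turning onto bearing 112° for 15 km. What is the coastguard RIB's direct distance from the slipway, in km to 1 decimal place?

Leg 1 (350°, 12 km): east 12 sin 350° = -2.08, north 12 cos 350° = 11.82
Leg 2 (165°, 24 km): east 24 sin 165° = 6.21, north 24 cos 165° = -23.18
Leg 3 (228°, 22 km): east 22 sin 228° = -16.35, north 22 cos 228° = -14.72
Leg 4 (112°, 15 km): east 15 sin 112° = 13.91, north 15 cos 112° = -5.62
Net: 1.69 east, -31.70 north. Distance = √((1.69)² + (-31.70)²) = 31.749 km.

31.7 km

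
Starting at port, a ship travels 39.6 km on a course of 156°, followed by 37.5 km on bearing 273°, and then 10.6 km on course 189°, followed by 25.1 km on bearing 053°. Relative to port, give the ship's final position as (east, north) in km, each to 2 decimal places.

Leg 1 (156°, 39.6 km): east 39.6 sin 156° = 16.11, north 39.6 cos 156° = -36.18
Leg 2 (273°, 37.5 km): east 37.5 sin 273° = -37.45, north 37.5 cos 273° = 1.96
Leg 3 (189°, 10.6 km): east 10.6 sin 189° = -1.66, north 10.6 cos 189° = -10.47
Leg 4 (053°, 25.1 km): east 25.1 sin 53° = 20.05, north 25.1 cos 53° = 15.11
Summing: -2.95 km east, -29.58 km north → (-2.95, -29.58).

(-2.95, -29.58)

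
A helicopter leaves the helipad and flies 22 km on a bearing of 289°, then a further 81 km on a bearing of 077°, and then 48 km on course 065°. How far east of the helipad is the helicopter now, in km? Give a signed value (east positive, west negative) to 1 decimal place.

101.6 km

Leg 1 (289°, 22 km): east 22 sin 289° = -20.80, north 22 cos 289° = 7.16
Leg 2 (077°, 81 km): east 81 sin 77° = 78.92, north 81 cos 77° = 18.22
Leg 3 (065°, 48 km): east 48 sin 65° = 43.50, north 48 cos 65° = 20.29
Net east component: 101.63 km.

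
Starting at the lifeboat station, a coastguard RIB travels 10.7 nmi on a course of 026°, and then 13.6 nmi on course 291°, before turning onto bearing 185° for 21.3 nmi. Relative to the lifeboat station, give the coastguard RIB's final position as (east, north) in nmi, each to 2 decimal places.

(-9.86, -6.73)

Leg 1 (026°, 10.7 nmi): east 10.7 sin 26° = 4.69, north 10.7 cos 26° = 9.62
Leg 2 (291°, 13.6 nmi): east 13.6 sin 291° = -12.70, north 13.6 cos 291° = 4.87
Leg 3 (185°, 21.3 nmi): east 21.3 sin 185° = -1.86, north 21.3 cos 185° = -21.22
Summing: -9.86 nmi east, -6.73 nmi north → (-9.86, -6.73).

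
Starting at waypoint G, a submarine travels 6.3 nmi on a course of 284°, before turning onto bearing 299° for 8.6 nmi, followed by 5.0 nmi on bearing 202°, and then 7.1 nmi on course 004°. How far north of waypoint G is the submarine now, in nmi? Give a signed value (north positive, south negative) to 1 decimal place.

8.1 nmi

Leg 1 (284°, 6.3 nmi): east 6.3 sin 284° = -6.11, north 6.3 cos 284° = 1.52
Leg 2 (299°, 8.6 nmi): east 8.6 sin 299° = -7.52, north 8.6 cos 299° = 4.17
Leg 3 (202°, 5.0 nmi): east 5.0 sin 202° = -1.87, north 5.0 cos 202° = -4.64
Leg 4 (004°, 7.1 nmi): east 7.1 sin 4° = 0.50, north 7.1 cos 4° = 7.08
Net north component: 8.14 nmi.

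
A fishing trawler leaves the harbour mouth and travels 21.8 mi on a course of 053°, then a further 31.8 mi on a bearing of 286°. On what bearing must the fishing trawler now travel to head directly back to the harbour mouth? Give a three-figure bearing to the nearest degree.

Leg 1 (053°, 21.8 mi): east 21.8 sin 53° = 17.41, north 21.8 cos 53° = 13.12
Leg 2 (286°, 31.8 mi): east 31.8 sin 286° = -30.57, north 31.8 cos 286° = 8.77
Net displacement: -13.16 east, 21.88 north. Direction back to start is (13.16, -21.88): bearing = atan2(13.16, -21.88) mod 360° = 148.98° ≈ 149°.

149°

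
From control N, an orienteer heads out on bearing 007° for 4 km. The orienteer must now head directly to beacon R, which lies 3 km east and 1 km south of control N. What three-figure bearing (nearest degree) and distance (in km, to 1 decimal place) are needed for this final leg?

Leg 1 (007°, 4 km): east 4 sin 7° = 0.49, north 4 cos 7° = 3.97
Current position: (0.49, 3.97). Target: (3, -1). Remaining: Δeast = 2.51, Δnorth = -4.97.
Bearing = atan2(2.51, -4.97) mod 360° = 153.18°; distance = √((2.51)² + (-4.97)²) = 5.569 km.

153°, 5.6 km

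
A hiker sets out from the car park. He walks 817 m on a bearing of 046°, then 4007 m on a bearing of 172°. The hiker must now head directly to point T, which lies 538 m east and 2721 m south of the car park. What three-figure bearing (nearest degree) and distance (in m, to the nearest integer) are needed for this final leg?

318°, 911 m

Leg 1 (046°, 817 m): east 817 sin 46° = 587.70, north 817 cos 46° = 567.54
Leg 2 (172°, 4007 m): east 4007 sin 172° = 557.67, north 4007 cos 172° = -3968.00
Current position: (1145.37, -3400.47). Target: (538, -2721). Remaining: Δeast = -607.37, Δnorth = 679.47.
Bearing = atan2(-607.37, 679.47) mod 360° = 318.21°; distance = √((-607.37)² + (679.47)²) = 911.357 m.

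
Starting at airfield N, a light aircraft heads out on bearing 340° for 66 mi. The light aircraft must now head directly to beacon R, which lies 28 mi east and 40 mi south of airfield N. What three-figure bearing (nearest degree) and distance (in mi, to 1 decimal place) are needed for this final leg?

154°, 113.9 mi

Leg 1 (340°, 66 mi): east 66 sin 340° = -22.57, north 66 cos 340° = 62.02
Current position: (-22.57, 62.02). Target: (28, -40). Remaining: Δeast = 50.57, Δnorth = -102.02.
Bearing = atan2(50.57, -102.02) mod 360° = 153.63°; distance = √((50.57)² + (-102.02)²) = 113.867 mi.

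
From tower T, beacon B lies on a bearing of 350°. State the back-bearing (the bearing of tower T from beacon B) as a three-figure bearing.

170°

Back-bearing = 350° − 180° = 170°.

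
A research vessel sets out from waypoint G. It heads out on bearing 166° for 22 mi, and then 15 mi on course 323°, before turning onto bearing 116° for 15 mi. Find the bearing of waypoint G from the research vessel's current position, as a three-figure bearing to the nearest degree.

328°

Leg 1 (166°, 22 mi): east 22 sin 166° = 5.32, north 22 cos 166° = -21.35
Leg 2 (323°, 15 mi): east 15 sin 323° = -9.03, north 15 cos 323° = 11.98
Leg 3 (116°, 15 mi): east 15 sin 116° = 13.48, north 15 cos 116° = -6.58
Net displacement: 9.78 east, -15.94 north. Direction back to start is (-9.78, 15.94): bearing = atan2(-9.78, 15.94) mod 360° = 328.48° ≈ 328°.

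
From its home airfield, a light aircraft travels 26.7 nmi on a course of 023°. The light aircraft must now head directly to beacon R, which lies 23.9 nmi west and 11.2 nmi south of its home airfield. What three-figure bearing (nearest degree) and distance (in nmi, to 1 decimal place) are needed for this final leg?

224°, 49.6 nmi

Leg 1 (023°, 26.7 nmi): east 26.7 sin 23° = 10.43, north 26.7 cos 23° = 24.58
Current position: (10.43, 24.58). Target: (-23.9, -11.2). Remaining: Δeast = -34.33, Δnorth = -35.78.
Bearing = atan2(-34.33, -35.78) mod 360° = 223.82°; distance = √((-34.33)² + (-35.78)²) = 49.586 nmi.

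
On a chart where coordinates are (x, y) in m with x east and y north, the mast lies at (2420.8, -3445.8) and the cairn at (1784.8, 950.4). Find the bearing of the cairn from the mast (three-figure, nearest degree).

352°

Δeast = 1784.8 − 2420.8 = -636.00; Δnorth = 950.4 − -3445.8 = 4396.20.
Bearing = atan2(Δeast, Δnorth) mod 360° = 351.77° ≈ 352°.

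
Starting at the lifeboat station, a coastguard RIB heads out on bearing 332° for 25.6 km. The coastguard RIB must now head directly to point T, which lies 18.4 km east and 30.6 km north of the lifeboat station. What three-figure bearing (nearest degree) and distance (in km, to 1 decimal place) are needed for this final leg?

075°, 31.5 km

Leg 1 (332°, 25.6 km): east 25.6 sin 332° = -12.02, north 25.6 cos 332° = 22.60
Current position: (-12.02, 22.60). Target: (18.4, 30.6). Remaining: Δeast = 30.42, Δnorth = 8.00.
Bearing = atan2(30.42, 8.00) mod 360° = 75.27°; distance = √((30.42)² + (8.00)²) = 31.452 km.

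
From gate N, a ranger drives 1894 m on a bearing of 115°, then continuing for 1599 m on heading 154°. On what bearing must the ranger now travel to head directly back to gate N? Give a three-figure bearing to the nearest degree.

313°

Leg 1 (115°, 1894 m): east 1894 sin 115° = 1716.55, north 1894 cos 115° = -800.44
Leg 2 (154°, 1599 m): east 1599 sin 154° = 700.96, north 1599 cos 154° = -1437.17
Net displacement: 2417.50 east, -2237.61 north. Direction back to start is (-2417.50, 2237.61): bearing = atan2(-2417.50, 2237.61) mod 360° = 312.79° ≈ 313°.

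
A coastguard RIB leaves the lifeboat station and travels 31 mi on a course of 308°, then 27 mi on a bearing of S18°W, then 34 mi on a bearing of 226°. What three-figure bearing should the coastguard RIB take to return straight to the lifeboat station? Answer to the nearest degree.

Leg 1 (308°, 31 mi): east 31 sin 308° = -24.43, north 31 cos 308° = 19.09
Leg 2 (S18°W, 27 mi): east 27 sin 198° = -8.34, north 27 cos 198° = -25.68
Leg 3 (226°, 34 mi): east 34 sin 226° = -24.46, north 34 cos 226° = -23.62
Net displacement: -57.23 east, -30.21 north. Direction back to start is (57.23, 30.21): bearing = atan2(57.23, 30.21) mod 360° = 62.17° ≈ 062°.

062°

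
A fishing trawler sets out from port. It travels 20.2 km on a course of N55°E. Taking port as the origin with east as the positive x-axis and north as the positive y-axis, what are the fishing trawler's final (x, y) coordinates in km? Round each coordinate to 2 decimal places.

(16.55, 11.59)

Leg 1 (N55°E, 20.2 km): east 20.2 sin 55° = 16.55, north 20.2 cos 55° = 11.59
Summing: 16.55 km east, 11.59 km north → (16.55, 11.59).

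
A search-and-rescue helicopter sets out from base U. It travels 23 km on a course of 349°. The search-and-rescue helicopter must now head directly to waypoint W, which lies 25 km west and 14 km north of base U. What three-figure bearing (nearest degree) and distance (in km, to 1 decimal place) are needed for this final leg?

Leg 1 (349°, 23 km): east 23 sin 349° = -4.39, north 23 cos 349° = 22.58
Current position: (-4.39, 22.58). Target: (-25, 14). Remaining: Δeast = -20.61, Δnorth = -8.58.
Bearing = atan2(-20.61, -8.58) mod 360° = 247.41°; distance = √((-20.61)² + (-8.58)²) = 22.325 km.

247°, 22.3 km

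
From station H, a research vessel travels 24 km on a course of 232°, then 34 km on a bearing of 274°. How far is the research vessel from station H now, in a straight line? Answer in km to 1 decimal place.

54.3 km

Leg 1 (232°, 24 km): east 24 sin 232° = -18.91, north 24 cos 232° = -14.78
Leg 2 (274°, 34 km): east 34 sin 274° = -33.92, north 34 cos 274° = 2.37
Net: -52.83 east, -12.40 north. Distance = √((-52.83)² + (-12.40)²) = 54.266 km.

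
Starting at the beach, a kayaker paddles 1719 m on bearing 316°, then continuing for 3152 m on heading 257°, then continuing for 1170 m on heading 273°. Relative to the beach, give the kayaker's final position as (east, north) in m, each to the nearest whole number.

Leg 1 (316°, 1719 m): east 1719 sin 316° = -1194.12, north 1719 cos 316° = 1236.55
Leg 2 (257°, 3152 m): east 3152 sin 257° = -3071.21, north 3152 cos 257° = -709.05
Leg 3 (273°, 1170 m): east 1170 sin 273° = -1168.40, north 1170 cos 273° = 61.23
Summing: -5433.73 m east, 588.73 m north → (-5434, 589).

(-5434, 589)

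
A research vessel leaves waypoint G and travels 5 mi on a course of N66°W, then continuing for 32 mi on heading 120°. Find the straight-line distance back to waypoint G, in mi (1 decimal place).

27.0 mi

Leg 1 (N66°W, 5 mi): east 5 sin 294° = -4.57, north 5 cos 294° = 2.03
Leg 2 (120°, 32 mi): east 32 sin 120° = 27.71, north 32 cos 120° = -16.00
Net: 23.15 east, -13.97 north. Distance = √((23.15)² + (-13.97)²) = 27.032 mi.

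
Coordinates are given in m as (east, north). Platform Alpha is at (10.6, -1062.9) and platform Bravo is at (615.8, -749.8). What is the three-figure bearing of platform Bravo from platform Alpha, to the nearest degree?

Δeast = 615.8 − 10.6 = 605.20; Δnorth = -749.8 − -1062.9 = 313.10.
Bearing = atan2(Δeast, Δnorth) mod 360° = 62.65° ≈ 063°.

063°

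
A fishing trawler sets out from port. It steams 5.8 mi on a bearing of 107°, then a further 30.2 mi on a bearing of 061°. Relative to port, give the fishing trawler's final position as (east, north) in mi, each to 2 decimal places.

(31.96, 12.95)

Leg 1 (107°, 5.8 mi): east 5.8 sin 107° = 5.55, north 5.8 cos 107° = -1.70
Leg 2 (061°, 30.2 mi): east 30.2 sin 61° = 26.41, north 30.2 cos 61° = 14.64
Summing: 31.96 mi east, 12.95 mi north → (31.96, 12.95).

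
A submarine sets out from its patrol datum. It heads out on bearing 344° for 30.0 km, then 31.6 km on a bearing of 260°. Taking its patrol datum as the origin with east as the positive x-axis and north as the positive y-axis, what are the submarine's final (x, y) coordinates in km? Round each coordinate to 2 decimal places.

(-39.39, 23.35)

Leg 1 (344°, 30.0 km): east 30.0 sin 344° = -8.27, north 30.0 cos 344° = 28.84
Leg 2 (260°, 31.6 km): east 31.6 sin 260° = -31.12, north 31.6 cos 260° = -5.49
Summing: -39.39 km east, 23.35 km north → (-39.39, 23.35).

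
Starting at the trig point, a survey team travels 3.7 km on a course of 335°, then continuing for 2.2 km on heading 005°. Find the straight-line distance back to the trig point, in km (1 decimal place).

Leg 1 (335°, 3.7 km): east 3.7 sin 335° = -1.56, north 3.7 cos 335° = 3.35
Leg 2 (005°, 2.2 km): east 2.2 sin 5° = 0.19, north 2.2 cos 5° = 2.19
Net: -1.37 east, 5.54 north. Distance = √((-1.37)² + (5.54)²) = 5.712 km.

5.7 km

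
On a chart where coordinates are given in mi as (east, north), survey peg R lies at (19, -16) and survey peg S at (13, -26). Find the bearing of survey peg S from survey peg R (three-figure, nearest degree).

211°

Δeast = 13 − 19 = -6.00; Δnorth = -26 − -16 = -10.00.
Bearing = atan2(Δeast, Δnorth) mod 360° = 210.96° ≈ 211°.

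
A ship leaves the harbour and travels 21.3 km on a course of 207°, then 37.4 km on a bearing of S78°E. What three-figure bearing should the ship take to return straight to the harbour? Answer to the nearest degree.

Leg 1 (207°, 21.3 km): east 21.3 sin 207° = -9.67, north 21.3 cos 207° = -18.98
Leg 2 (S78°E, 37.4 km): east 37.4 sin 102° = 36.58, north 37.4 cos 102° = -7.78
Net displacement: 26.91 east, -26.75 north. Direction back to start is (-26.91, 26.75): bearing = atan2(-26.91, 26.75) mod 360° = 314.83° ≈ 315°.

315°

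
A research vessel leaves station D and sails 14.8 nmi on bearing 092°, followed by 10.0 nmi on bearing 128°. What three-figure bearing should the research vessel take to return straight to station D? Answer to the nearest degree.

Leg 1 (092°, 14.8 nmi): east 14.8 sin 92° = 14.79, north 14.8 cos 92° = -0.52
Leg 2 (128°, 10.0 nmi): east 10.0 sin 128° = 7.88, north 10.0 cos 128° = -6.16
Net displacement: 22.67 east, -6.67 north. Direction back to start is (-22.67, 6.67): bearing = atan2(-22.67, 6.67) mod 360° = 286.40° ≈ 286°.

286°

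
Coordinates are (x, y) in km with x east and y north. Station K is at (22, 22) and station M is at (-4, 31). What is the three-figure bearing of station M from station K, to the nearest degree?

289°

Δeast = -4 − 22 = -26.00; Δnorth = 31 − 22 = 9.00.
Bearing = atan2(Δeast, Δnorth) mod 360° = 289.09° ≈ 289°.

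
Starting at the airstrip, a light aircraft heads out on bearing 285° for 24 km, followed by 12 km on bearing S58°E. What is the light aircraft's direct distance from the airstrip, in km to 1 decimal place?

Leg 1 (285°, 24 km): east 24 sin 285° = -23.18, north 24 cos 285° = 6.21
Leg 2 (S58°E, 12 km): east 12 sin 122° = 10.18, north 12 cos 122° = -6.36
Net: -13.01 east, -0.15 north. Distance = √((-13.01)² + (-0.15)²) = 13.006 km.

13.0 km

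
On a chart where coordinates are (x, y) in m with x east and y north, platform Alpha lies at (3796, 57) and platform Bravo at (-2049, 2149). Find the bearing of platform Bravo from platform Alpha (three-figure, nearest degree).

Δeast = -2049 − 3796 = -5845.00; Δnorth = 2149 − 57 = 2092.00.
Bearing = atan2(Δeast, Δnorth) mod 360° = 289.69° ≈ 290°.

290°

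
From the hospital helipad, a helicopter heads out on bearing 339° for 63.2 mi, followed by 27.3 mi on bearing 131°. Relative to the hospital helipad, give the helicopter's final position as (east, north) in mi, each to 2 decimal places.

Leg 1 (339°, 63.2 mi): east 63.2 sin 339° = -22.65, north 63.2 cos 339° = 59.00
Leg 2 (131°, 27.3 mi): east 27.3 sin 131° = 20.60, north 27.3 cos 131° = -17.91
Summing: -2.05 mi east, 41.09 mi north → (-2.05, 41.09).

(-2.05, 41.09)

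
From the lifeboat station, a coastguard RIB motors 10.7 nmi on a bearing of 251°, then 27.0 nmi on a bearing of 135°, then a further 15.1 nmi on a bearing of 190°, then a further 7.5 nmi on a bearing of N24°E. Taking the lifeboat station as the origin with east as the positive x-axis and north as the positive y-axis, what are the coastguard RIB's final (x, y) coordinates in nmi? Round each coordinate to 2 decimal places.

Leg 1 (251°, 10.7 nmi): east 10.7 sin 251° = -10.12, north 10.7 cos 251° = -3.48
Leg 2 (135°, 27.0 nmi): east 27.0 sin 135° = 19.09, north 27.0 cos 135° = -19.09
Leg 3 (190°, 15.1 nmi): east 15.1 sin 190° = -2.62, north 15.1 cos 190° = -14.87
Leg 4 (N24°E, 7.5 nmi): east 7.5 sin 24° = 3.05, north 7.5 cos 24° = 6.85
Summing: 9.40 nmi east, -30.59 nmi north → (9.40, -30.59).

(9.40, -30.59)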